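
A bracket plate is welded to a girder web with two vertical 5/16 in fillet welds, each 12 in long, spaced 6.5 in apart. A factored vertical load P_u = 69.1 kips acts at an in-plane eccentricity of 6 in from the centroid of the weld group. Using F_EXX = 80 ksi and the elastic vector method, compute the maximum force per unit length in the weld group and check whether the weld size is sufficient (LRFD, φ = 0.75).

f_max ≈ 7.07 kip/in; adequate

Total weld length L_w = 24 in. Treat welds as unit-width lines.
Polar moment about centroid: J = 2[d³/12 + d(b/2)²] = 2[12³/12 + 12×3.25²] = 541.5 in³.
Direct shear f_v = P/L_w = 69.1 / 24 = 2.879 kip/in (vertical).
Torsion M = P·e = 69.1 × 6 = 414.6 kip·in.
Critical point at (x, y) = (3.25, 6) from centroid. f_tx = M·y/J = 4.594 kip/in; f_ty = M·x/J = 2.488 kip/in.
Resultant f_max = √[f_tx² + (f_v + f_ty)²] = √[4.594² + (2.879 + 2.488)²] = 7.065 kip/in.
Capacity per unit length: φr_n = 0.75 × 0.6 × 80 × (0.707 × 0.3125) = 7.954 kip/in.
7.065 ≤ 7.954 → adequate.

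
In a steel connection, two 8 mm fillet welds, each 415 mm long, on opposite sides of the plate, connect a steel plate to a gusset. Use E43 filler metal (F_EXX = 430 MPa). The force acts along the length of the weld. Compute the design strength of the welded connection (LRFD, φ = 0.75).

φR_n ≈ 908 kN

Effective throat t_e = 0.707 × 8 = 5.656 mm.
Total length L = 830 mm; A_we = 5.656 × 830 = 4694 mm².
F_nw = 0.6 F_EXX = 0.6 × 430 = 258 MPa.
φR_n = 0.75 × 258 × 4694 × 10⁻³ = 908.4 kN.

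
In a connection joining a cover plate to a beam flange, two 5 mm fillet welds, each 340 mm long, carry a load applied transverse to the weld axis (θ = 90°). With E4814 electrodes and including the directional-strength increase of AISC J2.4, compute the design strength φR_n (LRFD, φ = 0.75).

φR_n ≈ 779 kN

E48XX → F_EXX = 480 MPa.
t_e = 0.707 × 5 = 3.535 mm; A_we = 3.535 × 680 = 2404 mm².
Directional factor: 1.0 + 0.5 sin^1.5(90°) = 1.5.
F_nw = 0.6 × 480 × 1.5 = 432 MPa.
φR_n = 0.75 × 432 × 2404 × 10⁻³ = 778.8 kN.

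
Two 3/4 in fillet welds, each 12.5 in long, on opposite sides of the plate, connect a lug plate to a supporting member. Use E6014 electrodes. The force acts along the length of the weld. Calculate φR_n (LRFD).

E60XX → F_EXX = 60 ksi.
Effective throat t_e = 0.707 × 0.75 = 0.5302 in.
Total length L = 25 in; A_we = 0.5302 × 25 = 13.26 in².
F_nw = 0.6 F_EXX = 0.6 × 60 = 36 ksi.
φR_n = 0.75 × 36 × 13.26 = 357.9 kip.

φR_n ≈ 358 kip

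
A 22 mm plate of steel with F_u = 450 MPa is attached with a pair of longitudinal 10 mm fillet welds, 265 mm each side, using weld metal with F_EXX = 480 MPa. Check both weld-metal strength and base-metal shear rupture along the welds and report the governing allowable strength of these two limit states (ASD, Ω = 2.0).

R_n/Ω ≈ 540 kN (weld metal governs)

t_e = 0.707 × 10 = 7.07 mm; L = 530 mm.
Weld metal: R_n/Ω = (1/2.0) × 0.6 × 480 × 7.07 × 530 × 10⁻³ = 539.6 kN.
Base metal (shear rupture): R_n/Ω = (1/2.0) × 0.6 × 450 × 22 × 530 × 10⁻³ = 1574 kN.
Governing: weld metal.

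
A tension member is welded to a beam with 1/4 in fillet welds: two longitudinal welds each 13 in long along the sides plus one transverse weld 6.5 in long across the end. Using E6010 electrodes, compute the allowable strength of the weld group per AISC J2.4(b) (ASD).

R_n/Ω ≈ 103 kip

E60XX → F_EXX = 60 ksi.
t_e = 0.707 × 0.25 = 0.1767 in.
R_nwl = 0.6 × 60 × 0.1767 × 26 = 165.4 kip (longitudinal, 2 welds).
R_nwt = 0.6 × 60 × 0.1767 × 6.5 = 41.36 kip (transverse, base value).
(i) R_nwl + R_nwt = 206.8 kip; (ii) 0.85 R_nwl + 1.5 R_nwt = 202.7 kip.
R_n = max = 206.8 kip [governs: (i)]; R_n/Ω = 103.4 kip.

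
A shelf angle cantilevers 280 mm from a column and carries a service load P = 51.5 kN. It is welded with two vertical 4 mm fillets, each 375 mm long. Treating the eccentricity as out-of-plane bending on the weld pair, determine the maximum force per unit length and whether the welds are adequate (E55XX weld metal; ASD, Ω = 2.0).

E55XX → F_EXX = 550 MPa.
L_w = 2 × 375 = 750 mm; section modulus (unit throat) S = 2 × L²/6 = 46880 mm².
Direct shear f_v = P/L_w = 51.5×10³/750 = 68.67 N/mm.
Moment M = P × e = 51.5×10³ × 280 = 14420000 N·mm; bending f_b = M/S = 307.6 N/mm.
f_max = √(f_v² + f_b²) = √(68.67² + 307.6²) = 315.2 N/mm.
r_n/Ω = (1/2.0) × 0.6 × 550 × (0.707 × 4) = 466.6 N/mm → adequate.

f_max ≈ 315 N/mm; adequate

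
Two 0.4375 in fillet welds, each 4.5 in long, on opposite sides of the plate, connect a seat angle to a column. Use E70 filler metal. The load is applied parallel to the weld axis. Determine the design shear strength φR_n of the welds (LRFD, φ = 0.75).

φR_n ≈ 87.7 kip

E70XX → F_EXX = 70 ksi.
Effective throat t_e = 0.707 × 0.4375 = 0.3093 in.
Total length L = 9 in; A_we = 0.3093 × 9 = 2.784 in².
F_nw = 0.6 F_EXX = 0.6 × 70 = 42 ksi.
φR_n = 0.75 × 42 × 2.784 = 87.69 kip.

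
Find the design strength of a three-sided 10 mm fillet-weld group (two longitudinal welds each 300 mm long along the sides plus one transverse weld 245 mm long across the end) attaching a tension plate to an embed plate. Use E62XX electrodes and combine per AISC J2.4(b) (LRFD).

E62XX → F_EXX = 620 MPa.
t_e = 0.707 × 10 = 7.07 mm.
R_nwl = 0.6 × 620 × 7.07 × 600 × 10⁻³ = 1578 kN (longitudinal, 2 welds).
R_nwt = 0.6 × 620 × 7.07 × 245 × 10⁻³ = 644.4 kN (transverse, base value).
(i) R_nwl + R_nwt = 2222 kN; (ii) 0.85 R_nwl + 1.5 R_nwt = 2308 kN.
R_n = max = 2308 kN [governs: (ii)]; φR_n = 1731 kN.

φR_n ≈ 1730 kN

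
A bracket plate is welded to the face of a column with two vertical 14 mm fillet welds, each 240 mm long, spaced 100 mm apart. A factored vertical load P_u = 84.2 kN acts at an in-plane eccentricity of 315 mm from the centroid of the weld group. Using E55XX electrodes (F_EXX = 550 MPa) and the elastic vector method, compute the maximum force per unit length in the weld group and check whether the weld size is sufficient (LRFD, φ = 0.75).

Total weld length L_w = 480 mm. Treat welds as unit-width lines.
Polar moment about centroid: J = 2[d³/12 + d(b/2)²] = 2[240³/12 + 240×50²] = 3504000 mm³.
Direct shear f_v = P/L_w = 84.2×10³ / 480 = 175.4 N/mm (vertical).
Torsion M = P·e = 84.2×10³ × 315 = 26523000 N·mm.
Critical point at (x, y) = (50, 120) from centroid. f_tx = M·y/J = 908.3 N/mm; f_ty = M·x/J = 378.5 N/mm.
Resultant f_max = √[f_tx² + (f_v + f_ty)²] = √[908.3² + (175.4 + 378.5)²] = 1064 N/mm.
Capacity per unit length: φr_n = 0.75 × 0.6 × 550 × (0.707 × 14) = 2450 N/mm.
1064 ≤ 2450 → adequate.

f_max ≈ 1060 N/mm; adequate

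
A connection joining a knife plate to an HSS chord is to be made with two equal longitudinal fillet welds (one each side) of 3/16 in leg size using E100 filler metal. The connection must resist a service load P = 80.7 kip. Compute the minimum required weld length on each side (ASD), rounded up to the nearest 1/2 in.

E100XX → F_EXX = 100 ksi.
Throat t_e = 0.707 × 0.1875 = 0.1326 in.
r_n/Ω = (0.6 × 100 × 0.1326) / 2.0 = 3.977 kip/in.
L_req = P / (r_n/Ω) = 80.7 / 3.977 = 20.29 in total.
Per side: 20.29 / 2 = 10.15 in.
Round up → use L = 10.5 in on each side.

L = 10.5 in on each side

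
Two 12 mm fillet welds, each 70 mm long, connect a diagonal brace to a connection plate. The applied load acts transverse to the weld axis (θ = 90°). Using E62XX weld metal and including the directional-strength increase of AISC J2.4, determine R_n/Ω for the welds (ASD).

R_n/Ω ≈ 331 kN

E62XX → F_EXX = 620 MPa.
t_e = 0.707 × 12 = 8.484 mm; A_we = 8.484 × 140 = 1188 mm².
Directional factor: 1.0 + 0.5 sin^1.5(90°) = 1.5.
F_nw = 0.6 × 620 × 1.5 = 558 MPa.
R_n/Ω = (558 × 1188) / 2.0 × 10⁻³ = 331.4 kN.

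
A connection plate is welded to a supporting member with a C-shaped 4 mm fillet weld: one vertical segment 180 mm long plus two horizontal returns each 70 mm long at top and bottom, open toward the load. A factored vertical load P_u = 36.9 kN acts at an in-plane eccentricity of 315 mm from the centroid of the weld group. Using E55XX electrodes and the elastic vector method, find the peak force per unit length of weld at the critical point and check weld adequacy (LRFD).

f_max ≈ 756 N/mm; NOT adequate

E55XX → F_EXX = 550 MPa.
Total weld length L_w = 320 mm. Treat welds as unit-width lines.
Centroid: x̄ = 2×70×35 / 320 = 15.31 mm from the vertical weld.
Polar moment about centroid: J = I_x + I_y = [180³/12 + 2×70×90²] + [180×15.31² + 2(70³/12 + 70×19.69²)] = 1774000 mm³.
Direct shear f_v = P/L_w = 36.9×10³ / 320 = 115.3 N/mm (vertical).
Torsion M = P·e = 36.9×10³ × 315 = 11624000 N·mm.
Critical point at (x, y) = (54.69, 90) from centroid. f_tx = M·y/J = 589.8 N/mm; f_ty = M·x/J = 358.4 N/mm.
Resultant f_max = √[f_tx² + (f_v + f_ty)²] = √[589.8² + (115.3 + 358.4)²] = 756.5 N/mm.
Capacity per unit length: φr_n = 0.75 × 0.6 × 550 × (0.707 × 4) = 699.9 N/mm.
756.5 > 699.9 → NOT adequate.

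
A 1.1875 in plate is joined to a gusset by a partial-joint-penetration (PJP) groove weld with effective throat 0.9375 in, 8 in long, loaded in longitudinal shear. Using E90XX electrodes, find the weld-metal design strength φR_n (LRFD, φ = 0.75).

φR_n ≈ 304 kip

E90XX → F_EXX = 90 ksi.
Effective throat (given) t_e = 0.9375 in.
A_we = 0.9375 × 8 = 7.5 in².
F_nw = 0.6 F_EXX = 54 ksi.
φR_n = 0.75 × 54 × 7.5 = 303.8 kip.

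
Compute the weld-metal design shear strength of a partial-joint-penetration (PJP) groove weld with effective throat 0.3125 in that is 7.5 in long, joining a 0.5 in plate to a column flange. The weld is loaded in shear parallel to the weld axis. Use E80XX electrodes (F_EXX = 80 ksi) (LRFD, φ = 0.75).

φR_n ≈ 84.4 kip

Effective throat (given) t_e = 0.3125 in.
A_we = 0.3125 × 7.5 = 2.344 in².
F_nw = 0.6 F_EXX = 48 ksi.
φR_n = 0.75 × 48 × 2.344 = 84.38 kip.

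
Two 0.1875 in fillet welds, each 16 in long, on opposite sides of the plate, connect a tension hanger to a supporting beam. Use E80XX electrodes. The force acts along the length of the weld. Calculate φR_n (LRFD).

φR_n ≈ 153 kips

E80XX → F_EXX = 80 ksi.
Effective throat t_e = 0.707 × 0.1875 = 0.1326 in.
Total length L = 32 in; A_we = 0.1326 × 32 = 4.242 in².
F_nw = 0.6 F_EXX = 0.6 × 80 = 48 ksi.
φR_n = 0.75 × 48 × 4.242 = 152.7 kips.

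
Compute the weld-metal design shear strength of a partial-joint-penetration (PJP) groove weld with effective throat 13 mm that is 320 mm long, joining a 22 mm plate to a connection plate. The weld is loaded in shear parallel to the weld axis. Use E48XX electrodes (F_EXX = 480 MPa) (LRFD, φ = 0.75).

φR_n ≈ 899 kN

Effective throat (given) t_e = 13 mm.
A_we = 13 × 320 = 4160 mm².
F_nw = 0.6 F_EXX = 288 MPa.
φR_n = 0.75 × 288 × 4160 × 10⁻³ = 898.6 kN.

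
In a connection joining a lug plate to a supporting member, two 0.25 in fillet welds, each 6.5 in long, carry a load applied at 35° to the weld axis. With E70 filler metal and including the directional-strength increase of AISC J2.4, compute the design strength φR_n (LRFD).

φR_n ≈ 88.1 kips

E70XX → F_EXX = 70 ksi.
t_e = 0.707 × 0.25 = 0.1767 in; A_we = 0.1767 × 13 = 2.298 in².
Directional factor: 1.0 + 0.5 sin^1.5(35°) = 1.217.
F_nw = 0.6 × 70 × 1.217 = 51.12 ksi.
φR_n = 0.75 × 51.12 × 2.298 = 88.1 kips.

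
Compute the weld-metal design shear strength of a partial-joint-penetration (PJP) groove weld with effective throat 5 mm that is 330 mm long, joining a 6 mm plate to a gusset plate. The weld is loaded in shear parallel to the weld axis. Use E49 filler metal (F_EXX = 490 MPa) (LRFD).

Effective throat (given) t_e = 5 mm.
A_we = 5 × 330 = 1650 mm².
F_nw = 0.6 F_EXX = 294 MPa.
φR_n = 0.75 × 294 × 1650 × 10⁻³ = 363.8 kN.

φR_n ≈ 364 kN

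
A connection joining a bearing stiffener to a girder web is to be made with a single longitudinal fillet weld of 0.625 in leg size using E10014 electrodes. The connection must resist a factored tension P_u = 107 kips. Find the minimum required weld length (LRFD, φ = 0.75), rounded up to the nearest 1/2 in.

E100XX → F_EXX = 100 ksi.
Throat t_e = 0.707 × 0.625 = 0.4419 in.
φr_n = 0.75 × 0.6 × 100 × 0.4419 = 19.88 kips/in.
L_req = P_u / φr_n = 107 / 19.88 = 5.381 in total.
Round up → use L = 5.5 in.

L = 5.5 in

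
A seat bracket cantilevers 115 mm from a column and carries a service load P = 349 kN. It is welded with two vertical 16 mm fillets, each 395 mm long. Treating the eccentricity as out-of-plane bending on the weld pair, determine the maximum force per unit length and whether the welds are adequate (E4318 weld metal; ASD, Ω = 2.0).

f_max ≈ 889 N/mm; adequate

E43XX → F_EXX = 430 MPa.
L_w = 2 × 395 = 790 mm; section modulus (unit throat) S = 2 × L²/6 = 52010 mm².
Direct shear f_v = P/L_w = 349×10³/790 = 441.8 N/mm.
Moment M = P × e = 349×10³ × 115 = 40135000 N·mm; bending f_b = M/S = 771.7 N/mm.
f_max = √(f_v² + f_b²) = √(441.8² + 771.7²) = 889.2 N/mm.
r_n/Ω = (1/2.0) × 0.6 × 430 × (0.707 × 16) = 1459 N/mm → adequate.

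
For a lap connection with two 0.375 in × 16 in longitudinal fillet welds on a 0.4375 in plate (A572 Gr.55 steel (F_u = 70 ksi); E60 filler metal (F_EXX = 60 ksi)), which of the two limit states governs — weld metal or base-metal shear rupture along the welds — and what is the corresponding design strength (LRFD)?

φR_n ≈ 229 kip (weld metal governs)

t_e = 0.707 × 0.375 = 0.2651 in; L = 32 in.
Weld metal: φR_n = 0.75 × 0.6 × 60 × 0.2651 × 32 = 229.1 kip.
Base metal (shear rupture): φR_n = 0.75 × 0.6 × 70 × 0.4375 × 32 = 441 kip.
Governing: weld metal.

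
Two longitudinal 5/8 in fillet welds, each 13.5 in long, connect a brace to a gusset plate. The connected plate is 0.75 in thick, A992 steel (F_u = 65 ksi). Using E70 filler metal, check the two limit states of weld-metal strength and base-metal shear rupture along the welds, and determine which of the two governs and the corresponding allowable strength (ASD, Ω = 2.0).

E70XX → F_EXX = 70 ksi.
t_e = 0.707 × 0.625 = 0.4419 in; L = 27 in.
Weld metal: R_n/Ω = (1/2.0) × 0.6 × 70 × 0.4419 × 27 = 250.5 kips.
Base metal (shear rupture): R_n/Ω = (1/2.0) × 0.6 × 65 × 0.75 × 27 = 394.9 kips.
Governing: weld metal.

R_n/Ω ≈ 251 kips (weld metal governs)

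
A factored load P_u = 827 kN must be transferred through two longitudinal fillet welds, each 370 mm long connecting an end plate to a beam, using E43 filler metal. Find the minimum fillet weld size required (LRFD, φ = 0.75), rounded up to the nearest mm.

E43XX → F_EXX = 430 MPa.
Total weld length L = 740 mm.
Required throat t_e = P_u / (φ × 0.6 F_EXX × L) = 827 / (0.75 × 0.6 × 430 × 740 × 10⁻³) = 5.776 mm.
Required leg w = t_e / 0.707 = 8.169 mm → use 9 mm.

w = 9 mm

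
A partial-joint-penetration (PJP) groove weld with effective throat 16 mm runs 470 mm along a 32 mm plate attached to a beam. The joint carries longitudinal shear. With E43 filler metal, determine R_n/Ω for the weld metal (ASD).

E43XX → F_EXX = 430 MPa.
Effective throat (given) t_e = 16 mm.
A_we = 16 × 470 = 7520 mm².
F_nw = 0.6 F_EXX = 258 MPa.
R_n/Ω = (258 × 7520) / 2.0 × 10⁻³ = 970.1 kN.

R_n/Ω ≈ 970 kN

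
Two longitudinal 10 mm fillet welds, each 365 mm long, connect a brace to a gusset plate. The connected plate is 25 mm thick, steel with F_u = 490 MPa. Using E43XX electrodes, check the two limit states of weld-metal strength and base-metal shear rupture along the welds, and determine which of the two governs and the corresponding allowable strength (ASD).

R_n/Ω ≈ 666 kN (weld metal governs)

E43XX → F_EXX = 430 MPa.
t_e = 0.707 × 10 = 7.07 mm; L = 730 mm.
Weld metal: R_n/Ω = (1/2.0) × 0.6 × 430 × 7.07 × 730 × 10⁻³ = 665.8 kN.
Base metal (shear rupture): R_n/Ω = (1/2.0) × 0.6 × 490 × 25 × 730 × 10⁻³ = 2683 kN.
Governing: weld metal.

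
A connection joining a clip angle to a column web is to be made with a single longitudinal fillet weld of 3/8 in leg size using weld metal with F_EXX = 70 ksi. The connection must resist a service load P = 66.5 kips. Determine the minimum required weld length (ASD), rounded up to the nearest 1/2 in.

L = 12 in

Throat t_e = 0.707 × 0.375 = 0.2651 in.
r_n/Ω = (0.6 × 70 × 0.2651) / 2.0 = 5.568 kip/in.
L_req = P / (r_n/Ω) = 66.5 / 5.568 = 11.94 in total.
Round up → use L = 12 in.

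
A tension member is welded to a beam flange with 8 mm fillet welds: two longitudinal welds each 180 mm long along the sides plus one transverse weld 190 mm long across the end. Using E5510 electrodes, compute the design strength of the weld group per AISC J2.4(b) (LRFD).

E55XX → F_EXX = 550 MPa.
t_e = 0.707 × 8 = 5.656 mm.
R_nwl = 0.6 × 550 × 5.656 × 360 × 10⁻³ = 671.9 kN (longitudinal, 2 welds).
R_nwt = 0.6 × 550 × 5.656 × 190 × 10⁻³ = 354.6 kN (transverse, base value).
(i) R_nwl + R_nwt = 1027 kN; (ii) 0.85 R_nwl + 1.5 R_nwt = 1103 kN.
R_n = max = 1103 kN [governs: (ii)]; φR_n = 827.3 kN.

φR_n ≈ 827 kN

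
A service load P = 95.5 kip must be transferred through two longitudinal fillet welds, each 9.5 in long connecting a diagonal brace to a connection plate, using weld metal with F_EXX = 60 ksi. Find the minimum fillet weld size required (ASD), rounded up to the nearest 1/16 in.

w = 7/16 in

Total weld length L = 19 in.
Required throat t_e = P × Ω / (0.6 F_EXX × L) = 95.5 × 2.0 / (0.6 × 60 × 19) = 0.2792 in.
Required leg w = t_e / 0.707 = 0.395 in → use 7/16 in.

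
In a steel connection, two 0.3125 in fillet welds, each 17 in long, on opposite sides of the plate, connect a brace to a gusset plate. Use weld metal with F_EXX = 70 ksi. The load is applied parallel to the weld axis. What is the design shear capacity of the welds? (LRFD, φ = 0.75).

Effective throat t_e = 0.707 × 0.3125 = 0.2209 in.
Total length L = 34 in; A_we = 0.2209 × 34 = 7.512 in².
F_nw = 0.6 F_EXX = 0.6 × 70 = 42 ksi.
φR_n = 0.75 × 42 × 7.512 = 236.6 kip.

φR_n ≈ 237 kip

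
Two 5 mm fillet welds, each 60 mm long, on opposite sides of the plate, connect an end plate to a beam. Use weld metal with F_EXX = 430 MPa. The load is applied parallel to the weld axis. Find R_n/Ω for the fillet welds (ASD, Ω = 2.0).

Effective throat t_e = 0.707 × 5 = 3.535 mm.
Total length L = 120 mm; A_we = 3.535 × 120 = 424.2 mm².
F_nw = 0.6 F_EXX = 0.6 × 430 = 258 MPa.
R_n = 258 × 424.2 × 10⁻³ = 109.4 kN; R_n/Ω = 109.4/2.0 = 54.72 kN.

R_n/Ω ≈ 54.7 kN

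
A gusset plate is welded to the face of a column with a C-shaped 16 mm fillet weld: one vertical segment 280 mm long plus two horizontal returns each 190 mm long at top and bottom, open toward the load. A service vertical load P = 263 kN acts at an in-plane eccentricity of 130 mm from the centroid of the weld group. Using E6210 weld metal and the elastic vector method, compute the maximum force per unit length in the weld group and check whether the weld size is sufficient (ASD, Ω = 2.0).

f_max ≈ 885 N/mm; adequate

E62XX → F_EXX = 620 MPa.
Total weld length L_w = 660 mm. Treat welds as unit-width lines.
Centroid: x̄ = 2×190×95 / 660 = 54.7 mm from the vertical weld.
Polar moment about centroid: J = I_x + I_y = [280³/12 + 2×190×140²] + [280×54.7² + 2(190³/12 + 190×40.3²)] = 11880000 mm³.
Direct shear f_v = P/L_w = 263×10³ / 660 = 398.5 N/mm (vertical).
Torsion M = P·e = 263×10³ × 130 = 34190000 N·mm.
Critical point at (x, y) = (135.3, 140) from centroid. f_tx = M·y/J = 403.1 N/mm; f_ty = M·x/J = 389.5 N/mm.
Resultant f_max = √[f_tx² + (f_v + f_ty)²] = √[403.1² + (398.5 + 389.5)²] = 885.1 N/mm.
Capacity per unit length: r_n/Ω = (1/2.0) × 0.6 × 620 × (0.707 × 16) = 2104 N/mm.
885.1 ≤ 2104 → adequate.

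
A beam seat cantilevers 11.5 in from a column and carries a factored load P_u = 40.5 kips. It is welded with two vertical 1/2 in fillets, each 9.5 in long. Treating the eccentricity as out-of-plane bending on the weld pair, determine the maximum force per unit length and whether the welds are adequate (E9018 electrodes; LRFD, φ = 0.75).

E90XX → F_EXX = 90 ksi.
L_w = 2 × 9.5 = 19 in; section modulus (unit throat) S = 2 × L²/6 = 30.08 in².
Direct shear f_v = P/L_w = 40.5/19 = 2.132 kip/in.
Moment M = P × e = 40.5 × 11.5 = 465.75 kip·in; bending f_b = M/S = 15.48 kip/in.
f_max = √(f_v² + f_b²) = √(2.132² + 15.48²) = 15.63 kip/in.
φr_n = 0.75 × 0.6 × 90 × (0.707 × 0.5) = 14.32 kip/in → NOT adequate.

f_max ≈ 15.6 kip/in; NOT adequate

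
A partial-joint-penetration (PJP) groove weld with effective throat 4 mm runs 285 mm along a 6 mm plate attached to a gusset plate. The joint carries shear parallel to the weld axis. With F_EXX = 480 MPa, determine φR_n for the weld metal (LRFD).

φR_n ≈ 246 kN

Effective throat (given) t_e = 4 mm.
A_we = 4 × 285 = 1140 mm².
F_nw = 0.6 F_EXX = 288 MPa.
φR_n = 0.75 × 288 × 1140 × 10⁻³ = 246.2 kN.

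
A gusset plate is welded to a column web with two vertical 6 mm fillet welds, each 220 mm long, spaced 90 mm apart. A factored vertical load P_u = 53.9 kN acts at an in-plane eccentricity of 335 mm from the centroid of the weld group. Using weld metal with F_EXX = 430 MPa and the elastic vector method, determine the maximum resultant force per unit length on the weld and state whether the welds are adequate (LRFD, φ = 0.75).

Total weld length L_w = 440 mm. Treat welds as unit-width lines.
Polar moment about centroid: J = 2[d³/12 + d(b/2)²] = 2[220³/12 + 220×45²] = 2666000 mm³.
Direct shear f_v = P/L_w = 53.9×10³ / 440 = 122.5 N/mm (vertical).
Torsion M = P·e = 53.9×10³ × 335 = 18056000 N·mm.
Critical point at (x, y) = (45, 110) from centroid. f_tx = M·y/J = 745.1 N/mm; f_ty = M·x/J = 304.8 N/mm.
Resultant f_max = √[f_tx² + (f_v + f_ty)²] = √[745.1² + (122.5 + 304.8)²] = 858.9 N/mm.
Capacity per unit length: φr_n = 0.75 × 0.6 × 430 × (0.707 × 6) = 820.8 N/mm.
858.9 > 820.8 → NOT adequate.

f_max ≈ 859 N/mm; NOT adequate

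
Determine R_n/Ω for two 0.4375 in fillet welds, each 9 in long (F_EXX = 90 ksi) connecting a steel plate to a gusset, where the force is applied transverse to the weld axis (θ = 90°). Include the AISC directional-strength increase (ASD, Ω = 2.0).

R_n/Ω ≈ 225 kip

t_e = 0.707 × 0.4375 = 0.3093 in; A_we = 0.3093 × 18 = 5.568 in².
Directional factor: 1.0 + 0.5 sin^1.5(90°) = 1.5.
F_nw = 0.6 × 90 × 1.5 = 81 ksi.
R_n/Ω = (81 × 5.568) / 2.0 = 225.5 kip.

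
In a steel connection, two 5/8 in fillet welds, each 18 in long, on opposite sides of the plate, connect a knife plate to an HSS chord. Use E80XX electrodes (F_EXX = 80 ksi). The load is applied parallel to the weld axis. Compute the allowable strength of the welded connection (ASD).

Effective throat t_e = 0.707 × 0.625 = 0.4419 in.
Total length L = 36 in; A_we = 0.4419 × 36 = 15.91 in².
F_nw = 0.6 F_EXX = 0.6 × 80 = 48 ksi.
R_n = 48 × 15.91 = 763.6 kips; R_n/Ω = 763.6/2.0 = 381.8 kips.

R_n/Ω ≈ 382 kips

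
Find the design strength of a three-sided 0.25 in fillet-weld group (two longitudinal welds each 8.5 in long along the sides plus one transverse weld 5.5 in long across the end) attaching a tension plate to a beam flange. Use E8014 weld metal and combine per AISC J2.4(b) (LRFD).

φR_n ≈ 144 kip

E80XX → F_EXX = 80 ksi.
t_e = 0.707 × 0.25 = 0.1767 in.
R_nwl = 0.6 × 80 × 0.1767 × 17 = 144.2 kip (longitudinal, 2 welds).
R_nwt = 0.6 × 80 × 0.1767 × 5.5 = 46.66 kip (transverse, base value).
(i) R_nwl + R_nwt = 190.9 kip; (ii) 0.85 R_nwl + 1.5 R_nwt = 192.6 kip.
R_n = max = 192.6 kip [governs: (ii)]; φR_n = 144.4 kip.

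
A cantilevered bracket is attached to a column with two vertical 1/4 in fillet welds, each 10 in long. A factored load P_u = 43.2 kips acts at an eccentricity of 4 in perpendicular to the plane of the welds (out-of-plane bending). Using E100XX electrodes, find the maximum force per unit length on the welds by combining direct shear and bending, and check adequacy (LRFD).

f_max ≈ 5.62 kip/in; adequate

E100XX → F_EXX = 100 ksi.
L_w = 2 × 10 = 20 in; section modulus (unit throat) S = 2 × L²/6 = 33.33 in².
Direct shear f_v = P/L_w = 43.2/20 = 2.16 kip/in.
Moment M = P × e = 43.2 × 4 = 172.8 kip·in; bending f_b = M/S = 5.184 kip/in.
f_max = √(f_v² + f_b²) = √(2.16² + 5.184²) = 5.616 kip/in.
φr_n = 0.75 × 0.6 × 100 × (0.707 × 0.25) = 7.954 kip/in → adequate.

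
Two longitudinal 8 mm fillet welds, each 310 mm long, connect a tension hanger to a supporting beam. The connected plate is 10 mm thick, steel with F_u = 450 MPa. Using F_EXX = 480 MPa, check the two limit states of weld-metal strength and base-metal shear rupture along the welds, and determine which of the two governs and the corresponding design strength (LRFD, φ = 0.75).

t_e = 0.707 × 8 = 5.656 mm; L = 620 mm.
Weld metal: φR_n = 0.75 × 0.6 × 480 × 5.656 × 620 × 10⁻³ = 757.5 kN.
Base metal (shear rupture): φR_n = 0.75 × 0.6 × 450 × 10 × 620 × 10⁻³ = 1256 kN.
Governing: weld metal.

φR_n ≈ 757 kN (weld metal governs)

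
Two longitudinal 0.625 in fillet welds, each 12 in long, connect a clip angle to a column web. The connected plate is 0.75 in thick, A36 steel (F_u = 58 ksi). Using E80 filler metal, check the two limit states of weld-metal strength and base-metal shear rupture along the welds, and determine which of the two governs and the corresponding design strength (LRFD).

φR_n ≈ 382 kip (weld metal governs)

E80XX → F_EXX = 80 ksi.
t_e = 0.707 × 0.625 = 0.4419 in; L = 24 in.
Weld metal: φR_n = 0.75 × 0.6 × 80 × 0.4419 × 24 = 381.8 kip.
Base metal (shear rupture): φR_n = 0.75 × 0.6 × 58 × 0.75 × 24 = 469.8 kip.
Governing: weld metal.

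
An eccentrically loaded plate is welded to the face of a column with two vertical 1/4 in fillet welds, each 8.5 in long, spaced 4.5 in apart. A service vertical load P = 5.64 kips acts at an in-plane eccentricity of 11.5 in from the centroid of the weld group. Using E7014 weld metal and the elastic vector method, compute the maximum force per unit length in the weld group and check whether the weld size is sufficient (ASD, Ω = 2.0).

f_max ≈ 1.83 kip/in; adequate

E70XX → F_EXX = 70 ksi.
Total weld length L_w = 17 in. Treat welds as unit-width lines.
Polar moment about centroid: J = 2[d³/12 + d(b/2)²] = 2[8.5³/12 + 8.5×2.25²] = 188.4 in³.
Direct shear f_v = P/L_w = 5.64 / 17 = 0.3318 kip/in (vertical).
Torsion M = P·e = 5.64 × 11.5 = 64.86 kip·in.
Critical point at (x, y) = (2.25, 4.25) from centroid. f_tx = M·y/J = 1.463 kip/in; f_ty = M·x/J = 0.7745 kip/in.
Resultant f_max = √[f_tx² + (f_v + f_ty)²] = √[1.463² + (0.3318 + 0.7745)²] = 1.834 kip/in.
Capacity per unit length: r_n/Ω = (1/2.0) × 0.6 × 70 × (0.707 × 0.25) = 3.712 kip/in.
1.834 ≤ 3.712 → adequate.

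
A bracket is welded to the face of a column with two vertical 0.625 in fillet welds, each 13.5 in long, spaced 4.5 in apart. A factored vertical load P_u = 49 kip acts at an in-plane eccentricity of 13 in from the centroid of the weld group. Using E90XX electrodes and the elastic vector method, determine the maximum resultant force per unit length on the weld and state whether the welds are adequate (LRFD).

E90XX → F_EXX = 90 ksi.
Total weld length L_w = 27 in. Treat welds as unit-width lines.
Polar moment about centroid: J = 2[d³/12 + d(b/2)²] = 2[13.5³/12 + 13.5×2.25²] = 546.8 in³.
Direct shear f_v = P/L_w = 49 / 27 = 1.815 kip/in (vertical).
Torsion M = P·e = 49 × 13 = 637 kip·in.
Critical point at (x, y) = (2.25, 6.75) from centroid. f_tx = M·y/J = 7.864 kip/in; f_ty = M·x/J = 2.621 kip/in.
Resultant f_max = √[f_tx² + (f_v + f_ty)²] = √[7.864² + (1.815 + 2.621)²] = 9.029 kip/in.
Capacity per unit length: φr_n = 0.75 × 0.6 × 90 × (0.707 × 0.625) = 17.9 kip/in.
9.029 ≤ 17.9 → adequate.

f_max ≈ 9.03 kip/in; adequate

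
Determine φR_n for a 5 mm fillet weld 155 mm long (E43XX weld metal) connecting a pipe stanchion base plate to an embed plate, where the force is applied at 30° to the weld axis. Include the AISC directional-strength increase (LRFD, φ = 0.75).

E43XX → F_EXX = 430 MPa.
t_e = 0.707 × 5 = 3.535 mm; A_we = 3.535 × 155 = 547.9 mm².
Directional factor: 1.0 + 0.5 sin^1.5(30°) = 1.177.
F_nw = 0.6 × 430 × 1.177 = 303.6 MPa.
φR_n = 0.75 × 303.6 × 547.9 × 10⁻³ = 124.8 kN.

φR_n ≈ 125 kN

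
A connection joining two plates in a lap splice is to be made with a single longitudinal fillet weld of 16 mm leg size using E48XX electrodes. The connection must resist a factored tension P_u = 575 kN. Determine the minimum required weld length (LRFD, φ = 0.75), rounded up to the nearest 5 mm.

L = 240 mm

E48XX → F_EXX = 480 MPa.
Throat t_e = 0.707 × 16 = 11.31 mm.
φr_n = 0.75 × 0.6 × 480 × 11.31 × 10⁻³ = 2.443 kN/mm.
L_req = P_u / φr_n = 575 / 2.443 = 235.3 mm total.
Round up → use L = 240 mm.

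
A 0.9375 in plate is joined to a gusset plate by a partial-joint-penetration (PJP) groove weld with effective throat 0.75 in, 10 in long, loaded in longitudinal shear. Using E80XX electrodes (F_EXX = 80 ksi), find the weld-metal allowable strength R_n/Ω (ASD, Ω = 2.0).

Effective throat (given) t_e = 0.75 in.
A_we = 0.75 × 10 = 7.5 in².
F_nw = 0.6 F_EXX = 48 ksi.
R_n/Ω = (48 × 7.5) / 2.0 = 180 kips.

R_n/Ω ≈ 180 kips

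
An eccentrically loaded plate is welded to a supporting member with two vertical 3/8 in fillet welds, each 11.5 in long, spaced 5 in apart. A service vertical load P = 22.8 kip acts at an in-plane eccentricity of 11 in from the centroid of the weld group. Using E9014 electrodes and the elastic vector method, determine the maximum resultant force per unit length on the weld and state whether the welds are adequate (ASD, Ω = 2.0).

f_max ≈ 4.45 kip/in; adequate

E90XX → F_EXX = 90 ksi.
Total weld length L_w = 23 in. Treat welds as unit-width lines.
Polar moment about centroid: J = 2[d³/12 + d(b/2)²] = 2[11.5³/12 + 11.5×2.5²] = 397.2 in³.
Direct shear f_v = P/L_w = 22.8 / 23 = 0.9913 kip/in (vertical).
Torsion M = P·e = 22.8 × 11 = 250.8 kip·in.
Critical point at (x, y) = (2.5, 5.75) from centroid. f_tx = M·y/J = 3.63 kip/in; f_ty = M·x/J = 1.578 kip/in.
Resultant f_max = √[f_tx² + (f_v + f_ty)²] = √[3.63² + (0.9913 + 1.578)²] = 4.448 kip/in.
Capacity per unit length: r_n/Ω = (1/2.0) × 0.6 × 90 × (0.707 × 0.375) = 7.158 kip/in.
4.448 ≤ 7.158 → adequate.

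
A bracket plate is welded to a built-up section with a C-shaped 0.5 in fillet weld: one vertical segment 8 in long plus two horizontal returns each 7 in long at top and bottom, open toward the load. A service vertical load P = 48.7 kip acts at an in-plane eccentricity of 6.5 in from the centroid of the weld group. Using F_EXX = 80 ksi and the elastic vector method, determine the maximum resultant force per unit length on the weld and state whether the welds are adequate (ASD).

Total weld length L_w = 22 in. Treat welds as unit-width lines.
Centroid: x̄ = 2×7×3.5 / 22 = 2.227 in from the vertical weld.
Polar moment about centroid: J = I_x + I_y = [8³/12 + 2×7×4²] + [8×2.227² + 2(7³/12 + 7×1.273²)] = 386.2 in³.
Direct shear f_v = P/L_w = 48.7 / 22 = 2.214 kip/in (vertical).
Torsion M = P·e = 48.7 × 6.5 = 316.55 kip·in.
Critical point at (x, y) = (4.773, 4) from centroid. f_tx = M·y/J = 3.279 kip/in; f_ty = M·x/J = 3.912 kip/in.
Resultant f_max = √[f_tx² + (f_v + f_ty)²] = √[3.279² + (2.214 + 3.912)²] = 6.948 kip/in.
Capacity per unit length: r_n/Ω = (1/2.0) × 0.6 × 80 × (0.707 × 0.5) = 8.484 kip/in.
6.948 ≤ 8.484 → adequate.

f_max ≈ 6.95 kip/in; adequate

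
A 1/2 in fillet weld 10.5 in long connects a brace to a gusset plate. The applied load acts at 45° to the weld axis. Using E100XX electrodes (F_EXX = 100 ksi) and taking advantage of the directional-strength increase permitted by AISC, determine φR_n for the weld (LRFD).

φR_n ≈ 217 kip

t_e = 0.707 × 0.5 = 0.3535 in; A_we = 0.3535 × 10.5 = 3.712 in².
Directional factor: 1.0 + 0.5 sin^1.5(45°) = 1.297.
F_nw = 0.6 × 100 × 1.297 = 77.84 ksi.
φR_n = 0.75 × 77.84 × 3.712 = 216.7 kip.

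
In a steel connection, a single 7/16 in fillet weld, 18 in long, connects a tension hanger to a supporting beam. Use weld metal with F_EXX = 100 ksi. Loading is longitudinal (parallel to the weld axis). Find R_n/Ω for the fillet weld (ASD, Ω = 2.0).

R_n/Ω ≈ 167 kips

Effective throat t_e = 0.707 × 0.4375 = 0.3093 in.
Total length L = 18 in; A_we = 0.3093 × 18 = 5.568 in².
F_nw = 0.6 F_EXX = 0.6 × 100 = 60 ksi.
R_n = 60 × 5.568 = 334.1 kips; R_n/Ω = 334.1/2.0 = 167 kips.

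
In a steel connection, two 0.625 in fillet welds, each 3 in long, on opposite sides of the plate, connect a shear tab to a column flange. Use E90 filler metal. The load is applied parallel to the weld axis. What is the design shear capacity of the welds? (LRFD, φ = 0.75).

E90XX → F_EXX = 90 ksi.
Effective throat t_e = 0.707 × 0.625 = 0.4419 in.
Total length L = 6 in; A_we = 0.4419 × 6 = 2.651 in².
F_nw = 0.6 F_EXX = 0.6 × 90 = 54 ksi.
φR_n = 0.75 × 54 × 2.651 = 107.4 kips.

φR_n ≈ 107 kips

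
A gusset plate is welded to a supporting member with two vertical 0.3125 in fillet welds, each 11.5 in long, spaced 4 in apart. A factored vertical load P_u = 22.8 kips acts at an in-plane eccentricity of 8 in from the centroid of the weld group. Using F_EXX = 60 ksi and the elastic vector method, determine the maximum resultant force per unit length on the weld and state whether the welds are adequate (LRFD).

Total weld length L_w = 23 in. Treat welds as unit-width lines.
Polar moment about centroid: J = 2[d³/12 + d(b/2)²] = 2[11.5³/12 + 11.5×2²] = 345.5 in³.
Direct shear f_v = P/L_w = 22.8 / 23 = 0.9913 kip/in (vertical).
Torsion M = P·e = 22.8 × 8 = 182.4 kip·in.
Critical point at (x, y) = (2, 5.75) from centroid. f_tx = M·y/J = 3.036 kip/in; f_ty = M·x/J = 1.056 kip/in.
Resultant f_max = √[f_tx² + (f_v + f_ty)²] = √[3.036² + (0.9913 + 1.056)²] = 3.662 kip/in.
Capacity per unit length: φr_n = 0.75 × 0.6 × 60 × (0.707 × 0.3125) = 5.965 kip/in.
3.662 ≤ 5.965 → adequate.

f_max ≈ 3.66 kip/in; adequate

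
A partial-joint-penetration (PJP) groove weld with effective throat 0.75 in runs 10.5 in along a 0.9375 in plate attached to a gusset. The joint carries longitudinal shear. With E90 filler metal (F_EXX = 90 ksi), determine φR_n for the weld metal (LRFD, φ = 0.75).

φR_n ≈ 319 kips

Effective throat (given) t_e = 0.75 in.
A_we = 0.75 × 10.5 = 7.875 in².
F_nw = 0.6 F_EXX = 54 ksi.
φR_n = 0.75 × 54 × 7.875 = 318.9 kips.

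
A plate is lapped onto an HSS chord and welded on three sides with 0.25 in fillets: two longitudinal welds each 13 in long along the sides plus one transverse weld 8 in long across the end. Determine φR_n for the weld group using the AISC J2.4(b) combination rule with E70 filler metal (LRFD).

E70XX → F_EXX = 70 ksi.
t_e = 0.707 × 0.25 = 0.1767 in.
R_nwl = 0.6 × 70 × 0.1767 × 26 = 193 kip (longitudinal, 2 welds).
R_nwt = 0.6 × 70 × 0.1767 × 8 = 59.39 kip (transverse, base value).
(i) R_nwl + R_nwt = 252.4 kip; (ii) 0.85 R_nwl + 1.5 R_nwt = 253.1 kip.
R_n = max = 253.1 kip [governs: (ii)]; φR_n = 189.9 kip.

φR_n ≈ 190 kip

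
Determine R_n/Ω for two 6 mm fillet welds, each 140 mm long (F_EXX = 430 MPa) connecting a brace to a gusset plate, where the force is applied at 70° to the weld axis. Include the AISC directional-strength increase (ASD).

t_e = 0.707 × 6 = 4.242 mm; A_we = 4.242 × 280 = 1188 mm².
Directional factor: 1.0 + 0.5 sin^1.5(70°) = 1.455.
F_nw = 0.6 × 430 × 1.455 = 375.5 MPa.
R_n/Ω = (375.5 × 1188) / 2.0 × 10⁻³ = 223 kN.

R_n/Ω ≈ 223 kN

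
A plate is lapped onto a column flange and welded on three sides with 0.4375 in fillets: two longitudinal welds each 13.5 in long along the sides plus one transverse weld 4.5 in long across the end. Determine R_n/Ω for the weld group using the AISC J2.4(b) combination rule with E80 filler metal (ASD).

R_n/Ω ≈ 234 kip

E80XX → F_EXX = 80 ksi.
t_e = 0.707 × 0.4375 = 0.3093 in.
R_nwl = 0.6 × 80 × 0.3093 × 27 = 400.9 kip (longitudinal, 2 welds).
R_nwt = 0.6 × 80 × 0.3093 × 4.5 = 66.81 kip (transverse, base value).
(i) R_nwl + R_nwt = 467.7 kip; (ii) 0.85 R_nwl + 1.5 R_nwt = 441 kip.
R_n = max = 467.7 kip [governs: (i)]; R_n/Ω = 233.8 kip.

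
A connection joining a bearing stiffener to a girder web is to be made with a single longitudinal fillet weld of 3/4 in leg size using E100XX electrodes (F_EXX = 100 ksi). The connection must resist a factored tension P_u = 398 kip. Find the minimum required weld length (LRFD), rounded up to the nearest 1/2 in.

L = 17 in

Throat t_e = 0.707 × 0.75 = 0.5302 in.
φr_n = 0.75 × 0.6 × 100 × 0.5302 = 23.86 kip/in.
L_req = P_u / φr_n = 398 / 23.86 = 16.68 in total.
Round up → use L = 17 in.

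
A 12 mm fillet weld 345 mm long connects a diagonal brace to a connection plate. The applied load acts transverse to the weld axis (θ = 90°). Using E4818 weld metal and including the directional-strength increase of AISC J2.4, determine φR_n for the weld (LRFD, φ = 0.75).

φR_n ≈ 948 kN

E48XX → F_EXX = 480 MPa.
t_e = 0.707 × 12 = 8.484 mm; A_we = 8.484 × 345 = 2927 mm².
Directional factor: 1.0 + 0.5 sin^1.5(90°) = 1.5.
F_nw = 0.6 × 480 × 1.5 = 432 MPa.
φR_n = 0.75 × 432 × 2927 × 10⁻³ = 948.3 kN.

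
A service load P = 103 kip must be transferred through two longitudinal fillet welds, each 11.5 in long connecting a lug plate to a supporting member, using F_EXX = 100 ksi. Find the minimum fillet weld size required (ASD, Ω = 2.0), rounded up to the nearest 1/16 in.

w = 1/4 in

Total weld length L = 23 in.
Required throat t_e = P × Ω / (0.6 F_EXX × L) = 103 × 2.0 / (0.6 × 100 × 23) = 0.1493 in.
Required leg w = t_e / 0.707 = 0.2111 in → use 1/4 in.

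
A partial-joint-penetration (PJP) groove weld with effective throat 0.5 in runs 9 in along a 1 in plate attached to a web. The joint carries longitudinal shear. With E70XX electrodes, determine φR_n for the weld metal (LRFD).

φR_n ≈ 142 kip

E70XX → F_EXX = 70 ksi.
Effective throat (given) t_e = 0.5 in.
A_we = 0.5 × 9 = 4.5 in².
F_nw = 0.6 F_EXX = 42 ksi.
φR_n = 0.75 × 42 × 4.5 = 141.8 kip.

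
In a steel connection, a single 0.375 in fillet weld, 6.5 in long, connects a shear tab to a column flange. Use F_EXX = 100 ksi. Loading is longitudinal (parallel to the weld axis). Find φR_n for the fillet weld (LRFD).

Effective throat t_e = 0.707 × 0.375 = 0.2651 in.
Total length L = 6.5 in; A_we = 0.2651 × 6.5 = 1.723 in².
F_nw = 0.6 F_EXX = 0.6 × 100 = 60 ksi.
φR_n = 0.75 × 60 × 1.723 = 77.55 kips.

φR_n ≈ 77.5 kips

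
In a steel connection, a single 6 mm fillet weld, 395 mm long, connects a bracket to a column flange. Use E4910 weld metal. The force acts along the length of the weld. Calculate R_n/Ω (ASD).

R_n/Ω ≈ 246 kN

E49XX → F_EXX = 490 MPa.
Effective throat t_e = 0.707 × 6 = 4.242 mm.
Total length L = 395 mm; A_we = 4.242 × 395 = 1676 mm².
F_nw = 0.6 F_EXX = 0.6 × 490 = 294 MPa.
R_n = 294 × 1676 × 10⁻³ = 492.6 kN; R_n/Ω = 492.6/2.0 = 246.3 kN.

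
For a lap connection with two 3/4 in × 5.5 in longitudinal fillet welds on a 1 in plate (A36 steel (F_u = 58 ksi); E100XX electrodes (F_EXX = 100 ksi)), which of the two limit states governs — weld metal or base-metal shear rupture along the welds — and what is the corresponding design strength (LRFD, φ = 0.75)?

t_e = 0.707 × 0.75 = 0.5302 in; L = 11 in.
Weld metal: φR_n = 0.75 × 0.6 × 100 × 0.5302 × 11 = 262.5 kip.
Base metal (shear rupture): φR_n = 0.75 × 0.6 × 58 × 1 × 11 = 287.1 kip.
Governing: weld metal.

φR_n ≈ 262 kip (weld metal governs)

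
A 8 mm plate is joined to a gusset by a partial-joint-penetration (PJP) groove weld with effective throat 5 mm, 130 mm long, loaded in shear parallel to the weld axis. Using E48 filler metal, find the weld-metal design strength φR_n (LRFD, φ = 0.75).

E48XX → F_EXX = 480 MPa.
Effective throat (given) t_e = 5 mm.
A_we = 5 × 130 = 650 mm².
F_nw = 0.6 F_EXX = 288 MPa.
φR_n = 0.75 × 288 × 650 × 10⁻³ = 140.4 kN.

φR_n ≈ 140 kN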